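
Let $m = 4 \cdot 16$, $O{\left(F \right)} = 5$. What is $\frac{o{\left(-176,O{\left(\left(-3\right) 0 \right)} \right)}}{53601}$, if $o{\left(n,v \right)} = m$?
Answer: $\frac{64}{53601} \approx 0.001194$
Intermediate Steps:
$m = 64$
$o{\left(n,v \right)} = 64$
$\frac{o{\left(-176,O{\left(\left(-3\right) 0 \right)} \right)}}{53601} = \frac{64}{53601}$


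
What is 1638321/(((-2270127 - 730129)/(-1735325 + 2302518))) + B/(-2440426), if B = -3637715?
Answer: -1133870399579761469/3660951374528 ≈ -3.0972e+5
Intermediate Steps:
1638321/(((-2270127 - 730129)/(-1735325 + 2302518))) + B/(-2440426) = 1638321/(((-2270127 - 730129)/(-1735325 + 2302518))) - 3637715/(-2440426) = 1638321/((-3000256/567193)) - 3637715*(-1/2440426) = 1638321/((-3000256*1/567193)) + 3637715/2440426 = 1638321/(-3000256/567193) + 3637715/2440426 = 1638321*(-567193/3000256) + 3637715/2440426 = -929244202953/3000256 + 3637715/2440426 = -1133870399579761469/3660951374528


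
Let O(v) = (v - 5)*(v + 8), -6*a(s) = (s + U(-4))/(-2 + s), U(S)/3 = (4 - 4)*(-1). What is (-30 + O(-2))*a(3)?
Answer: 36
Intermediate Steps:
U(S) = 0 (U(S) = 3*((4 - 4)*(-1)) = 3*(0*(-1)) = 3*0 = 0)
a(s) = -s/(6*(-2 + s)) (a(s) = -(s + 0)/(6*(-2 + s)) = -s/(6*(-2 + s)))
O(v) = (-5 + v)*(8 + v)
(-30 + O(-2))*a(3) = (-30 + (-40 + (-2)² + 3*(-2)))*(-1*3/(-12 + 6*3)) = (-30 + (-40 + 4 - 6))*(-1*3/(-12 + 18)) = (-30 - 42)*(-1*3/6) = -(-72)*3/6 = -72*(-½) = 36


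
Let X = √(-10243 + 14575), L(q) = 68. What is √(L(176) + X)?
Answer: √(68 + 38*√3) ≈ 11.568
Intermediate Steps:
X = 38*√3 (X = √4332 = 38*√3 ≈ 65.818)
√(L(176) + X) = √(68 + 38*√3)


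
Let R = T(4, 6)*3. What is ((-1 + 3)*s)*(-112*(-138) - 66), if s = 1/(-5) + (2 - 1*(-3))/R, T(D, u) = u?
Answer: 2394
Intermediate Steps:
R = 18 (R = 6*3 = 18)
s = 7/90 (s = 1/(-5) + (2 - 1*(-3))/18 = 1*(-⅕) + (2 + 3)*(1/18) = -⅕ + 5*(1/18) = -⅕ + 5/18 = 7/90 ≈ 0.077778)
((-1 + 3)*s)*(-112*(-138) - 66) = ((-1 + 3)*(7/90))*(-112*(-138) - 66) = (2*(7/90))*(15456 - 66) = (7/45)*15390 = 2394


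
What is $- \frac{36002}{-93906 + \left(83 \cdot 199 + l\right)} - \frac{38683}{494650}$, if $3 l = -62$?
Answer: $\frac{44441853493}{114872074850} \approx 0.38688$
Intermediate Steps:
$l = - \frac{62}{3}$ ($l = \frac{1}{3} \left(-62\right) = - \frac{62}{3} \approx -20.667$)
$- \frac{36002}{-93906 + \left(83 \cdot 199 + l\right)} - \frac{38683}{494650} = - \frac{36002}{-93906 + \left(83 \cdot 199 - \frac{62}{3}\right)} - \frac{38683}{494650} = - \frac{36002}{-93906 + \left(16517 - \frac{62}{3}\right)} - \frac{38683}{494650} = - \frac{36002}{-93906 + \frac{49489}{3}} - \frac{38683}{494650} = - \frac{36002}{- \frac{232229}{3}} - \frac{38683}{494650} = \left(-36002\right) \left(- \frac{3}{232229}\right) - \frac{38683}{494650} = \frac{108006}{232229} - \frac{38683}{494650} = \frac{44441853493}{114872074850}$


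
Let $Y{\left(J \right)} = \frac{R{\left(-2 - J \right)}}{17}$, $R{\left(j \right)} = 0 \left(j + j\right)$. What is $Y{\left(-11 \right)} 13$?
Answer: $0$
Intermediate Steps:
$R{\left(j \right)} = 0$ ($R{\left(j \right)} = 0 \cdot 2 j = 0$)
$Y{\left(J \right)} = 0$ ($Y{\left(J \right)} = \frac{0}{17} = 0 \cdot \frac{1}{17} = 0$)
$Y{\left(-11 \right)} 13 = 0 \cdot 13 = 0$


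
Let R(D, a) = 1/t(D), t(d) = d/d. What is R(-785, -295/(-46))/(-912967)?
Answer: -1/912967 ≈ -1.0953e-6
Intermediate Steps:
t(d) = 1
R(D, a) = 1 (R(D, a) = 1/1 = 1)
R(-785, -295/(-46))/(-912967) = 1/(-912967) = 1*(-1/912967) = -1/912967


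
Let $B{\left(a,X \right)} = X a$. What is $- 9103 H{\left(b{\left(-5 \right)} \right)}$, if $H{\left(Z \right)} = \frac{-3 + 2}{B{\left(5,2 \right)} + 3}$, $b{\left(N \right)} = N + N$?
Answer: $\frac{9103}{13} \approx 700.23$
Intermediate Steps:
$b{\left(N \right)} = 2 N$
$H{\left(Z \right)} = - \frac{1}{13}$ ($H{\left(Z \right)} = \frac{-3 + 2}{2 \cdot 5 + 3} = - \frac{1}{10 + 3} = - \frac{1}{13}$)
$- 9103 H{\left(b{\left(-5 \right)} \right)} = \left(-9103\right) \left(- \frac{1}{13}\right) = \frac{9103}{13}$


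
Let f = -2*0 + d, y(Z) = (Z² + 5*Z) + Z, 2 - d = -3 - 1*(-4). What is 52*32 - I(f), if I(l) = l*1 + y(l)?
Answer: 1656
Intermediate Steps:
d = 1 (d = 2 - (-3 - 1*(-4)) = 2 - (-3 + 4) = 2 - 1*1 = 2 - 1 = 1)
y(Z) = Z² + 6*Z
f = 1 (f = -2*0 + 1 = 0 + 1 = 1)
I(l) = l + l*(6 + l) (I(l) = l*1 + l*(6 + l) = l + l*(6 + l))
52*32 - I(f) = 52*32 - (7 + 1) = 1664 - 8 = 1656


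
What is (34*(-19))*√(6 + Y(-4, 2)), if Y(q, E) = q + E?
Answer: -1292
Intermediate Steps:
Y(q, E) = E + q
(34*(-19))*√(6 + Y(-4, 2)) = (34*(-19))*√(6 + (2 - 4)) = -646*√(6 - 2) = -646*√4 = -646*2 = -1292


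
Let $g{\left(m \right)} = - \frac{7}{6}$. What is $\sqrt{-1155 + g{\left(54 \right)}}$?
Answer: $\frac{i \sqrt{41622}}{6} \approx 34.002 i$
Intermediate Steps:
$g{\left(m \right)} = - \frac{7}{6}$ ($g{\left(m \right)} = \left(-7\right) \frac{1}{6} = - \frac{7}{6}$)
$\sqrt{-1155 + g{\left(54 \right)}} = \sqrt{-1155 - \frac{7}{6}} = \sqrt{- \frac{6937}{6}} = \frac{i \sqrt{41622}}{6}$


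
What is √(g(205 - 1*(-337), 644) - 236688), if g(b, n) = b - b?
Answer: 4*I*√14793 ≈ 486.51*I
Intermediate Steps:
g(b, n) = 0
√(g(205 - 1*(-337), 644) - 236688) = √(0 - 236688) = √(-236688) = 4*I*√14793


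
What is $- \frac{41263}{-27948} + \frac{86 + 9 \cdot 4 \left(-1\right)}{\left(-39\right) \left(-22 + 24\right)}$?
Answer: $\frac{101173}{121108} \approx 0.83539$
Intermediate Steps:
$- \frac{41263}{-27948} + \frac{86 + 9 \cdot 4 \left(-1\right)}{\left(-39\right) \left(-22 + 24\right)} = \left(-41263\right) \left(- \frac{1}{27948}\right) + \frac{86 + 9 \left(-4\right)}{\left(-39\right) 2} = \frac{41263}{27948} + \frac{86 - 36}{-78} = \frac{41263}{27948} + 50 \left(- \frac{1}{78}\right) = \frac{41263}{27948} - \frac{25}{39} = \frac{101173}{121108}$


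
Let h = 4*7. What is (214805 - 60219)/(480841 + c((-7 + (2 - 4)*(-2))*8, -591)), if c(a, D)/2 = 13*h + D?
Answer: 154586/480387 ≈ 0.32179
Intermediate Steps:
h = 28
c(a, D) = 728 + 2*D (c(a, D) = 2*(13*28 + D) = 2*(364 + D) = 728 + 2*D)
(214805 - 60219)/(480841 + c((-7 + (2 - 4)*(-2))*8, -591)) = (214805 - 60219)/(480841 + (728 + 2*(-591))) = 154586/(480841 + (728 - 1182)) = 154586/(480841 - 454) = 154586/480387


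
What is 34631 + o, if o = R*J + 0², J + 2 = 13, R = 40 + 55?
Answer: 35676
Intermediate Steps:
R = 95
J = 11 (J = -2 + 13 = 11)
o = 1045 (o = 95*11 + 0² = 1045 + 0 = 1045)
34631 + o = 34631 + 1045 = 35676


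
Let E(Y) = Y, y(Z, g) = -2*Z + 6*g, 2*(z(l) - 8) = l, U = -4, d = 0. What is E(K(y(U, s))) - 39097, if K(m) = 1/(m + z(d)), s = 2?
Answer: -1094715/28 ≈ -39097.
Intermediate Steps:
z(l) = 8 + l/2
K(m) = 1/(8 + m) (K(m) = 1/(m + (8 + (½)*0)) = 1/(m + (8 + 0)) = 1/(m + 8) = 1/(8 + m))
E(K(y(U, s))) - 39097 = 1/(8 + (-2*(-4) + 6*2)) - 39097 = 1/(8 + (8 + 12)) - 39097 = 1/(8 + 20) - 39097 = 1/28 - 39097 = -1094715/28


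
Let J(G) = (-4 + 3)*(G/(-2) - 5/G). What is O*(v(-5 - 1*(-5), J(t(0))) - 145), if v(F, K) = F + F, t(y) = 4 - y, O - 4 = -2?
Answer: -290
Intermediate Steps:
O = 2 (O = 4 - 2 = 2)
J(G) = G/2 + 5/G (J(G) = -(G*(-½) - 5/G) = -(-G/2 - 5/G) = -(-5/G - G/2) = G/2 + 5/G)
v(F, K) = 2*F
O*(v(-5 - 1*(-5), J(t(0))) - 145) = 2*(2*(-5 - 1*(-5)) - 145) = 2*(2*(-5 + 5) - 145) = 2*(2*0 - 145) = 2*(0 - 145) = 2*(-145) = -290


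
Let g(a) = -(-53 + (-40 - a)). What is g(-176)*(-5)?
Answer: 415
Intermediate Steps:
g(a) = 93 + a (g(a) = -(-93 - a) = 93 + a)
g(-176)*(-5) = (93 - 176)*(-5) = -83*(-5) = 415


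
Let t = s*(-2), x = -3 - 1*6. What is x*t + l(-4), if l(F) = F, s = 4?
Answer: 68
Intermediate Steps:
x = -9 (x = -3 - 6 = -9)
t = -8 (t = 4*(-2) = -8)
x*t + l(-4) = -9*(-8) - 4 = 72 - 4 = 68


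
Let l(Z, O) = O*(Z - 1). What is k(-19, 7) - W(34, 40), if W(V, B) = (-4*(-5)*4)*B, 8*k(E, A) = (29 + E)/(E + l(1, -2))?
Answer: -243205/76 ≈ -3200.1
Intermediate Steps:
l(Z, O) = O*(-1 + Z)
k(E, A) = (29 + E)/(8*E) (k(E, A) = ((29 + E)/(E - 2*(-1 + 1)))/8 = ((29 + E)/(E - 2*0))/8 = ((29 + E)/(E + 0))/8 = ((29 + E)/E)/8 = (29 + E)/(8*E))
W(V, B) = 80*B (W(V, B) = (20*4)*B = 80*B)
k(-19, 7) - W(34, 40) = (⅛)*(29 - 19)/(-19) - 80*40 = (⅛)*(-1/19)*10 - 1*3200 = -5/76 - 3200 = -243205/76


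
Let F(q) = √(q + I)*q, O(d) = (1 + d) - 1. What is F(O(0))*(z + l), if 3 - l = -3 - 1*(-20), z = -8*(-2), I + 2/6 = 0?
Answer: 0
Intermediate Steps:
I = -⅓ (I = -⅓ + 0 = -⅓ ≈ -0.33333)
z = 16
O(d) = d
F(q) = q*√(-⅓ + q) (F(q) = √(q - ⅓)*q = √(-⅓ + q)*q = q*√(-⅓ + q))
l = -14 (l = 3 - (-3 - 1*(-20)) = 3 - (-3 + 20) = 3 - 1*17 = 3 - 17 = -14)
F(O(0))*(z + l) = ((⅓)*0*√(-3 + 9*0))*(16 - 14) = ((⅓)*0*√(-3 + 0))*2 = ((⅓)*0*√(-3))*2 = ((⅓)*0*(I*√3))*2 = 0*2 = 0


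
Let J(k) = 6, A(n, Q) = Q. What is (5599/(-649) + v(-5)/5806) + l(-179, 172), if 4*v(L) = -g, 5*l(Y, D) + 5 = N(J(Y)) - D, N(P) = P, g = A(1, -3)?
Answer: -293411131/6851080 ≈ -42.827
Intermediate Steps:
g = -3
l(Y, D) = ⅕ - D/5 (l(Y, D) = -1 + (6 - D)/5 = -1 + (6/5 - D/5) = ⅕ - D/5)
v(L) = ¾ (v(L) = (-1*(-3))/4 = (¼)*3 = ¾)
(5599/(-649) + v(-5)/5806) + l(-179, 172) = (5599/(-649) + (¾)/5806) + (⅕ - ⅕*172) = (5599*(-1/649) + (¾)*(1/5806)) + (⅕ - 172/5) = (-509/59 + 3/23224) - 171/5 = -11820839/1370216 - 171/5 = -293411131/6851080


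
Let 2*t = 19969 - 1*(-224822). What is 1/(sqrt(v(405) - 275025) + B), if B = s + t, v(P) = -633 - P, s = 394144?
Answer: 2066158/1067253324493 - 4*I*sqrt(276063)/1067253324493 ≈ 1.936e-6 - 1.9692e-9*I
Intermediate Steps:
t = 244791/2 (t = (19969 - 1*(-224822))/2 = (19969 + 224822)/2 = (1/2)*244791 = 244791/2 ≈ 1.2240e+5)
B = 1033079/2 (B = 394144 + 244791/2 = 1033079/2 ≈ 5.1654e+5)
1/(sqrt(v(405) - 275025) + B) = 1/(sqrt((-633 - 1*405) - 275025) + 1033079/2) = 1/(sqrt((-633 - 405) - 275025) + 1033079/2) = 1/(sqrt(-1038 - 275025) + 1033079/2) = 1/(sqrt(-276063) + 1033079/2) = 1/(I*sqrt(276063) + 1033079/2) = 1/(1033079/2 + I*sqrt(276063))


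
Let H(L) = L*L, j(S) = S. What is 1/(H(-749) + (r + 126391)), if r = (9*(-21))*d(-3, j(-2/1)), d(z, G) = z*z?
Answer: 1/685691 ≈ 1.4584e-6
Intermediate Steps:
H(L) = L²
d(z, G) = z²
r = -1701 (r = (9*(-21))*(-3)² = -189*9 = -1701)
1/(H(-749) + (r + 126391)) = 1/((-749)² + (-1701 + 126391)) = 1/(561001 + 124690) = 1/685691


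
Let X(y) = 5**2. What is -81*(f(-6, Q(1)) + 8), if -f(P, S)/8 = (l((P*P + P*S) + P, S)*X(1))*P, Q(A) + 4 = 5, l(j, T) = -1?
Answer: 96552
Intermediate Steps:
X(y) = 25
Q(A) = 1 (Q(A) = -4 + 5 = 1)
f(P, S) = 200*P (f(P, S) = -8*(-1*25)*P = -(-200)*P = 200*P)
-81*(f(-6, Q(1)) + 8) = -81*(200*(-6) + 8) = -81*(-1200 + 8) = -81*(-1192) = 96552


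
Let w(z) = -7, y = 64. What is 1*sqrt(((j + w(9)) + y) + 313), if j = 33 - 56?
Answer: sqrt(347) ≈ 18.628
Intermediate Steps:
j = -23
1*sqrt(((j + w(9)) + y) + 313) = 1*sqrt(((-23 - 7) + 64) + 313) = 1*sqrt((-30 + 64) + 313) = 1*sqrt(34 + 313) = 1*sqrt(347) = sqrt(347)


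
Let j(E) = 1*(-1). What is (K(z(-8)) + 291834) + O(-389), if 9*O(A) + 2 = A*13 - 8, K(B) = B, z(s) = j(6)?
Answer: 291270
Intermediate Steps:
j(E) = -1
z(s) = -1
O(A) = -10/9 + 13*A/9 (O(A) = -2/9 + (A*13 - 8)/9 = -2/9 + (13*A - 8)/9 = -2/9 + (-8 + 13*A)/9 = -2/9 + (-8/9 + 13*A/9) = -10/9 + 13*A/9)
(K(z(-8)) + 291834) + O(-389) = (-1 + 291834) + (-10/9 + (13/9)*(-389)) = 291833 + (-10/9 - 5057/9) = 291833 - 563 = 291270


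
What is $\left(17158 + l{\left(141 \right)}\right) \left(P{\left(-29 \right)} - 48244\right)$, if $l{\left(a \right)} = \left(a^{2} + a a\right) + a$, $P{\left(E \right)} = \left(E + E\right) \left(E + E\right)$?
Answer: $-2560897680$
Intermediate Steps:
$P{\left(E \right)} = 4 E^{2}$ ($P{\left(E \right)} = 2 E 2 E = 4 E^{2}$)
$l{\left(a \right)} = a + 2 a^{2}$ ($l{\left(a \right)} = \left(a^{2} + a^{2}\right) + a = 2 a^{2} + a = a + 2 a^{2}$)
$\left(17158 + l{\left(141 \right)}\right) \left(P{\left(-29 \right)} - 48244\right) = \left(17158 + 141 \left(1 + 2 \cdot 141\right)\right) \left(4 \left(-29\right)^{2} - 48244\right) = \left(17158 + 141 \left(1 + 282\right)\right) \left(4 \cdot 841 - 48244\right) = \left(17158 + 141 \cdot 283\right) \left(3364 - 48244\right) = \left(17158 + 39903\right) \left(-44880\right) = 57061 \left(-44880\right) = -2560897680$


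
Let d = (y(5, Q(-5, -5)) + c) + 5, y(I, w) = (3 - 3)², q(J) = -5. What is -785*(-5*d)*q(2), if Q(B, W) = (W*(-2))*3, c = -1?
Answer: -78500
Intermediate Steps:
Q(B, W) = -6*W (Q(B, W) = -2*W*3 = -6*W)
y(I, w) = 0 (y(I, w) = 0² = 0)
d = 4 (d = (0 - 1) + 5 = -1 + 5 = 4)
-785*(-5*d)*q(2) = -785*(-5*4)*(-5) = -(-15700)*(-5) = -785*100 = -78500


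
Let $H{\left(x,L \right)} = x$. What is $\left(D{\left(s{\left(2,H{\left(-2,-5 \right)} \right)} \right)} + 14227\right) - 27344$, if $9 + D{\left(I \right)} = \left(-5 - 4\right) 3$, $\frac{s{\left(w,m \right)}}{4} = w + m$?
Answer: $-13153$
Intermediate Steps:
$s{\left(w,m \right)} = 4 m + 4 w$ ($s{\left(w,m \right)} = 4 \left(w + m\right) = 4 \left(m + w\right) = 4 m + 4 w$)
$D{\left(I \right)} = -36$ ($D{\left(I \right)} = -9 + \left(-5 - 4\right) 3 = -9 - 27 = -36$)
$\left(D{\left(s{\left(2,H{\left(-2,-5 \right)} \right)} \right)} + 14227\right) - 27344 = \left(-36 + 14227\right) - 27344 = 14191 - 27344 = -13153$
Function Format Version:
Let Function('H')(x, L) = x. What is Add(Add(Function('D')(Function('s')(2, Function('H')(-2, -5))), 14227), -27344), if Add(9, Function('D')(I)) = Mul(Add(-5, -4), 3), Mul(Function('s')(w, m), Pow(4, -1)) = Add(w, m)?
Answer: -13153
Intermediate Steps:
Function('s')(w, m) = Add(Mul(4, m), Mul(4, w)) (Function('s')(w, m) = Mul(4, Add(w, m)) = Mul(4, Add(m, w)) = Add(Mul(4, m), Mul(4, w)))
Function('D')(I) = -36 (Function('D')(I) = Add(-9, Mul(Add(-5, -4), 3)) = Add(-9, Mul(-9, 3)) = Add(-9, -27) = -36)
Add(Add(Function('D')(Function('s')(2, Function('H')(-2, -5))), 14227), -27344) = Add(Add(-36, 14227), -27344) = Add(14191, -27344) = -13153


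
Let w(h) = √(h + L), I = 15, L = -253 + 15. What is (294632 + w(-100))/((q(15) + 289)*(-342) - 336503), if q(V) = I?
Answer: -294632/440471 - 13*I*√2/440471 ≈ -0.6689 - 4.1739e-5*I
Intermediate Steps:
L = -238
q(V) = 15
w(h) = √(-238 + h) (w(h) = √(h - 238) = √(-238 + h))
(294632 + w(-100))/((q(15) + 289)*(-342) - 336503) = (294632 + √(-238 - 100))/((15 + 289)*(-342) - 336503) = (294632 + √(-338))/(304*(-342) - 336503) = (294632 + 13*I*√2)/(-103968 - 336503) = (294632 + 13*I*√2)/(-440471) = (294632 + 13*I*√2)*(-1/440471) = -294632/440471 - 13*I*√2/440471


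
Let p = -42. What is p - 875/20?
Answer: -343/4 ≈ -85.750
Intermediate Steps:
p - 875/20 = -42 - 875/20 = -42 - 35*5/4 = -42 - 175/4 = -343/4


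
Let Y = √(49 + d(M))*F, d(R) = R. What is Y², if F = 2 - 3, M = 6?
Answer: 55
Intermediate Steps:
F = -1
Y = -√55 (Y = √(49 + 6)*(-1) = √55*(-1) = -√55 ≈ -7.4162)
Y² = (-√55)² = 55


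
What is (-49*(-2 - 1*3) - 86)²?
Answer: 25281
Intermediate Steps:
(-49*(-2 - 1*3) - 86)² = (-49*(-2 - 3) - 86)² = (-49*(-5) - 86)² = (245 - 86)² = 159² = 25281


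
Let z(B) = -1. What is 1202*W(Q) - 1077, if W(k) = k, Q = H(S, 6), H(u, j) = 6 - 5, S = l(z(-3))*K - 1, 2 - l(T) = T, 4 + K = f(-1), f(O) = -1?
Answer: 125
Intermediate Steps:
K = -5 (K = -4 - 1 = -5)
l(T) = 2 - T
S = -16 (S = (2 - 1*(-1))*(-5) - 1 = (2 + 1)*(-5) - 1 = 3*(-5) - 1 = -15 - 1 = -16)
H(u, j) = 1
Q = 1
1202*W(Q) - 1077 = 1202*1 - 1077 = 1202 - 1077 = 125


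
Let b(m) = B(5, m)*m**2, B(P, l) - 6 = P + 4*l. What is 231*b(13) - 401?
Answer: 2459056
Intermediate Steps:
B(P, l) = 6 + P + 4*l (B(P, l) = 6 + (P + 4*l) = 6 + P + 4*l)
b(m) = m**2*(11 + 4*m) (b(m) = (6 + 5 + 4*m)*m**2 = (11 + 4*m)*m**2 = m**2*(11 + 4*m))
231*b(13) - 401 = 231*(13**2*(11 + 4*13)) - 401 = 231*(169*(11 + 52)) - 401 = 231*(169*63) - 401 = 231*10647 - 401 = 2459457 - 401 = 2459056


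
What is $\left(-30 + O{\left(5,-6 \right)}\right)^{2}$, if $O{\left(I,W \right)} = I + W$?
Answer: $961$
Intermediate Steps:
$\left(-30 + O{\left(5,-6 \right)}\right)^{2} = \left(-30 + \left(5 - 6\right)\right)^{2} = \left(-30 - 1\right)^{2} = \left(-31\right)^{2} = 961$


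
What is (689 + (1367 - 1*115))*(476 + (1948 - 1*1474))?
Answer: 1843950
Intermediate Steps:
(689 + (1367 - 1*115))*(476 + (1948 - 1*1474)) = (689 + (1367 - 115))*(476 + (1948 - 1474)) = (689 + 1252)*(476 + 474) = 1941*950 = 1843950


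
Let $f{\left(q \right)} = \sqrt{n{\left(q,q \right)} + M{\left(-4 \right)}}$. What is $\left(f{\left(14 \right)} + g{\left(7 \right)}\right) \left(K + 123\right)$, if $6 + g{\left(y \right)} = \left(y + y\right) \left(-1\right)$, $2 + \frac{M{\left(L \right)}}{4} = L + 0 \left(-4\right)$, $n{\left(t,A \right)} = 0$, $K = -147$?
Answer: $480 - 48 i \sqrt{6} \approx 480.0 - 117.58 i$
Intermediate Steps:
$M{\left(L \right)} = -8 + 4 L$ ($M{\left(L \right)} = -8 + 4 \left(L + 0 \left(-4\right)\right) = -8 + 4 \left(L + 0\right) = -8 + 4 L$)
$g{\left(y \right)} = -6 - 2 y$ ($g{\left(y \right)} = -6 + \left(y + y\right) \left(-1\right) = -6 + 2 y \left(-1\right) = -6 - 2 y$)
$f{\left(q \right)} = 2 i \sqrt{6}$ ($f{\left(q \right)} = \sqrt{0 + \left(-8 + 4 \left(-4\right)\right)} = \sqrt{0 - 24} = \sqrt{-24} = 2 i \sqrt{6}$)
$\left(f{\left(14 \right)} + g{\left(7 \right)}\right) \left(K + 123\right) = \left(2 i \sqrt{6} - 20\right) \left(-147 + 123\right) = \left(2 i \sqrt{6} - 20\right) \left(-24\right) = \left(-20 + 2 i \sqrt{6}\right) \left(-24\right) = 480 - 48 i \sqrt{6}$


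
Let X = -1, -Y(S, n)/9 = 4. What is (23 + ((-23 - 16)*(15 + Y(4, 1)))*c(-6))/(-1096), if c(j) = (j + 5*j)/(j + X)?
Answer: -4235/1096 ≈ -3.8641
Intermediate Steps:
Y(S, n) = -36 (Y(S, n) = -9*4 = -36)
c(j) = 6*j/(-1 + j) (c(j) = (j + 5*j)/(j - 1) = (6*j)/(-1 + j) = 6*j/(-1 + j))
(23 + ((-23 - 16)*(15 + Y(4, 1)))*c(-6))/(-1096) = (23 + ((-23 - 16)*(15 - 36))*(6*(-6)/(-1 - 6)))/(-1096) = (23 + (-39*(-21))*(6*(-6)/(-7)))*(-1/1096) = (23 + 819*(6*(-6)*(-⅐)))*(-1/1096) = (23 + 819*(36/7))*(-1/1096) = (23 + 4212)*(-1/1096) = 4235*(-1/1096) = -4235/1096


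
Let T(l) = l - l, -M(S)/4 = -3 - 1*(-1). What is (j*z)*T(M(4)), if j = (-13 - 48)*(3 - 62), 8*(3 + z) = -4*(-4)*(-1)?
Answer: 0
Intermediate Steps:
M(S) = 8 (M(S) = -4*(-3 - 1*(-1)) = -4*(-3 + 1) = -4*(-2) = 8)
z = -5 (z = -3 + (-4*(-4)*(-1))/8 = -3 + (16*(-1))/8 = -3 + (1/8)*(-16) = -3 - 2 = -5)
j = 3599 (j = -61*(-59) = 3599)
T(l) = 0
(j*z)*T(M(4)) = (3599*(-5))*0 = -17995*0 = 0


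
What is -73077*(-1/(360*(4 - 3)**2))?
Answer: 24359/120 ≈ 202.99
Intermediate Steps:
-73077*(-1/(360*(4 - 3)**2)) = -73077/(-9*1**2*40) = -73077/(-9*1*40) = -73077/((-9*40)) = -73077/(-360) = -73077*(-1/360) = 24359/120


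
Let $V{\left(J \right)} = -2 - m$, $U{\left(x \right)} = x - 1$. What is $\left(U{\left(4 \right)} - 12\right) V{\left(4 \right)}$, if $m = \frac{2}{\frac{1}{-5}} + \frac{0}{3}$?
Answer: $-72$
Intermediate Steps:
$m = -10$ ($m = \frac{2}{- \frac{1}{5}} + 0 \cdot \frac{1}{3} = 2 \left(-5\right) + 0 = -10 + 0 = -10$)
$U{\left(x \right)} = -1 + x$
$V{\left(J \right)} = 8$ ($V{\left(J \right)} = -2 - -10 = -2 + 10 = 8$)
$\left(U{\left(4 \right)} - 12\right) V{\left(4 \right)} = \left(\left(-1 + 4\right) - 12\right) 8 = \left(3 - 12\right) 8 = \left(-9\right) 8 = -72$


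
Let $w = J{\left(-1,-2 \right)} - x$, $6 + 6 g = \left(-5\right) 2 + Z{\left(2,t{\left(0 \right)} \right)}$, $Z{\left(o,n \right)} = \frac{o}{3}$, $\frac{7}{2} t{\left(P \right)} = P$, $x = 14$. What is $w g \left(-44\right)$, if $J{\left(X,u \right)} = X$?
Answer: $- \frac{5060}{3} \approx -1686.7$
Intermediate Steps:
$t{\left(P \right)} = \frac{2 P}{7}$
$Z{\left(o,n \right)} = \frac{o}{3}$ ($Z{\left(o,n \right)} = o \frac{1}{3} = \frac{o}{3}$)
$g = - \frac{23}{9}$ ($g = -1 + \frac{\left(-5\right) 2 + \frac{1}{3} \cdot 2}{6} = -1 + \frac{-10 + \frac{2}{3}}{6} = -1 + \frac{1}{6} \left(- \frac{28}{3}\right) = -1 - \frac{14}{9} = - \frac{23}{9} \approx -2.5556$)
$w = -15$ ($w = -1 - 14 = -15$)
$w g \left(-44\right) = \left(-15\right) \left(- \frac{23}{9}\right) \left(-44\right) = \frac{115}{3} \left(-44\right) = - \frac{5060}{3}$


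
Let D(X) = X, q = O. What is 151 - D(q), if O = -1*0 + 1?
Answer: 150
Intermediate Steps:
O = 1 (O = 0 + 1 = 1)
q = 1
151 - D(q) = 151 - 1*1 = 151 - 1 = 150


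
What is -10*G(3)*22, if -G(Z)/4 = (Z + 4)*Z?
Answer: 18480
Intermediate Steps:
G(Z) = -4*Z*(4 + Z) (G(Z) = -4*(Z + 4)*Z = -4*(4 + Z)*Z = -4*Z*(4 + Z))
-10*G(3)*22 = -(-40)*3*(4 + 3)*22 = -(-40)*3*7*22 = -10*(-84)*22 = 840*22 = 18480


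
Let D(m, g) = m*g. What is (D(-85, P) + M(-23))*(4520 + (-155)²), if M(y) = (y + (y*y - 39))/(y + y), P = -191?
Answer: 21304360935/46 ≈ 4.6314e+8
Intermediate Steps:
D(m, g) = g*m
M(y) = (-39 + y + y²)/(2*y) (M(y) = (y + (y² - 39))/((2*y)) = (y + (-39 + y²))*(1/(2*y)) = (-39 + y + y²)*(1/(2*y)) = (-39 + y + y²)/(2*y))
(D(-85, P) + M(-23))*(4520 + (-155)²) = (-191*(-85) + (½)*(-39 - 23*(1 - 23))/(-23))*(4520 + (-155)²) = (16235 + (½)*(-1/23)*(-39 - 23*(-22)))*(4520 + 24025) = (16235 + (½)*(-1/23)*(-39 + 506))*28545 = (16235 + (½)*(-1/23)*467)*28545 = (16235 - 467/46)*28545 = (746343/46)*28545 = 21304360935/46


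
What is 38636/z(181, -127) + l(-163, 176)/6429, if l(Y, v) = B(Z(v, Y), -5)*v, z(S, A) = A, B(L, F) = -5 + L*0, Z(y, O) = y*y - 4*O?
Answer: -248502604/816483 ≈ -304.36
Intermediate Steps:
Z(y, O) = y² - 4*O
B(L, F) = -5 (B(L, F) = -5 + 0 = -5)
l(Y, v) = -5*v
38636/z(181, -127) + l(-163, 176)/6429 = 38636/(-127) - 5*176/6429 = 38636*(-1/127) - 880*1/6429 = -38636/127 - 880/6429 = -248502604/816483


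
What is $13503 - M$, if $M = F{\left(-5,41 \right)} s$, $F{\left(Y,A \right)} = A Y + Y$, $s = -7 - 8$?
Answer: $10353$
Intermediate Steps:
$s = -15$
$F{\left(Y,A \right)} = Y + A Y$
$M = 3150$ ($M = - 5 \left(1 + 41\right) \left(-15\right) = \left(-5\right) 42 \left(-15\right) = \left(-210\right) \left(-15\right) = 3150$)
$13503 - M = 13503 - 3150 = 10353$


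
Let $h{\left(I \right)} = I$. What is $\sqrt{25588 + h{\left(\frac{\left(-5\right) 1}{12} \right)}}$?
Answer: $\frac{47 \sqrt{417}}{6} \approx 159.96$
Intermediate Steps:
$\sqrt{25588 + h{\left(\frac{\left(-5\right) 1}{12} \right)}} = \sqrt{25588 + \frac{\left(-5\right) 1}{12}} = \sqrt{25588 - \frac{5}{12}} = \sqrt{\frac{307051}{12}} = \frac{47 \sqrt{417}}{6}$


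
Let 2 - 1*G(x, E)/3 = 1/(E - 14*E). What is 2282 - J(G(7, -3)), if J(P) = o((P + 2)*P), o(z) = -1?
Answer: 2283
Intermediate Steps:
G(x, E) = 6 + 3/(13*E) (G(x, E) = 6 - 3/(E - 14*E) = 6 - 3*(-1/(13*E)) = 6 - (-3)/(13*E) = 6 + 3/(13*E))
J(P) = -1
2282 - J(G(7, -3)) = 2282 - 1*(-1) = 2282 + 1 = 2283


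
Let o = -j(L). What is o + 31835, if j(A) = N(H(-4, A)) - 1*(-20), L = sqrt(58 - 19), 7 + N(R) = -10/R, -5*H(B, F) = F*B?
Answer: 31822 + 25*sqrt(39)/78 ≈ 31824.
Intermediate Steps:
H(B, F) = -B*F/5 (H(B, F) = -F*B/5 = -B*F/5)
N(R) = -7 - 10/R
L = sqrt(39) ≈ 6.2450
j(A) = 13 - 25/(2*A) (j(A) = (-7 - 10*5/(4*A)) - 1*(-20) = (-7 - 10*5/(4*A)) + 20 = (-7 - 25/(2*A)) + 20 = 13 - 25/(2*A))
o = -13 + 25*sqrt(39)/78 (o = -(13 - 25*sqrt(39)/39/2) = -(13 - 25*sqrt(39)/78) = -13 + 25*sqrt(39)/78 ≈ -10.998)
o + 31835 = (-13 + 25*sqrt(39)/78) + 31835 = 31822 + 25*sqrt(39)/78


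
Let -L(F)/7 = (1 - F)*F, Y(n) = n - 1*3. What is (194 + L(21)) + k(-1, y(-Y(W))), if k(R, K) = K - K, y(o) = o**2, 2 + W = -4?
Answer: 3134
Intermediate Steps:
W = -6 (W = -2 - 4 = -6)
Y(n) = -3 + n (Y(n) = n - 3 = -3 + n)
L(F) = -7*F*(1 - F) (L(F) = -7*(1 - F)*F = -7*F*(1 - F))
k(R, K) = 0
(194 + L(21)) + k(-1, y(-Y(W))) = (194 + 7*21*(-1 + 21)) + 0 = (194 + 7*21*20) + 0 = (194 + 2940) + 0 = 3134 + 0 = 3134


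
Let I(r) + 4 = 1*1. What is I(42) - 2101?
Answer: -2104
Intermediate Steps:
I(r) = -3 (I(r) = -4 + 1*1 = -4 + 1 = -3)
I(42) - 2101 = -3 - 2101 = -2104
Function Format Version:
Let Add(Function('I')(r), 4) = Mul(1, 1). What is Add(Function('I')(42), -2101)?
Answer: -2104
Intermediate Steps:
Function('I')(r) = -3 (Function('I')(r) = Add(-4, Mul(1, 1)) = Add(-4, 1) = -3)
Add(Function('I')(42), -2101) = Add(-3, -2101) = -2104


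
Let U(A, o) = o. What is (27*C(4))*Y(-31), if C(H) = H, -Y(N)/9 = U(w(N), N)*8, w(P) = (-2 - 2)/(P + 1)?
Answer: 241056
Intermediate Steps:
w(P) = -4/(1 + P)
Y(N) = -72*N (Y(N) = -9*N*8 = -72*N)
(27*C(4))*Y(-31) = (27*4)*(-72*(-31)) = 108*2232 = 241056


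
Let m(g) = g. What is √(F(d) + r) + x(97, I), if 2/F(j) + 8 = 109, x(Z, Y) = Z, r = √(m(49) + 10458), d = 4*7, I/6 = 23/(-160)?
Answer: 97 + √(202 + 10201*√10507)/101 ≈ 107.13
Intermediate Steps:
I = -69/80 (I = 6*(23/(-160)) = 6*(23*(-1/160)) = 6*(-23/160) = -69/80 ≈ -0.86250)
d = 28
r = √10507 (r = √(49 + 10458) = √10507 ≈ 102.50)
F(j) = 2/101 (F(j) = 2/(-8 + 109) = 2/101)
√(F(d) + r) + x(97, I) = √(2/101 + √10507) + 97 = 97 + √(2/101 + √10507)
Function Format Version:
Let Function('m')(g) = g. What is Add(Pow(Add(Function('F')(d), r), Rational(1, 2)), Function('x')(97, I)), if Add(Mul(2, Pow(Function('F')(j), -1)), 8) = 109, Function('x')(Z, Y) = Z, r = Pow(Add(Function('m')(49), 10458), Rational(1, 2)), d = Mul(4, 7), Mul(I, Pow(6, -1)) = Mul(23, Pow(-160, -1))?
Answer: Add(97, Mul(Rational(1, 101), Pow(Add(202, Mul(10201, Pow(10507, Rational(1, 2)))), Rational(1, 2)))) ≈ 107.13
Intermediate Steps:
I = Rational(-69, 80) (I = Mul(6, Mul(23, Pow(-160, -1))) = Mul(6, Mul(23, Rational(-1, 160))) = Mul(6, Rational(-23, 160)) = Rational(-69, 80) ≈ -0.86250)
d = 28
r = Pow(10507, Rational(1, 2)) (r = Pow(Add(49, 10458), Rational(1, 2)) = Pow(10507, Rational(1, 2)) ≈ 102.50)
Function('F')(j) = Rational(2, 101) (Function('F')(j) = Mul(2, Pow(Add(-8, 109), -1)) = Mul(2, Pow(101, -1)) = Mul(2, Rational(1, 101)) = Rational(2, 101))
Add(Pow(Add(Function('F')(d), r), Rational(1, 2)), Function('x')(97, I)) = Add(Pow(Add(Rational(2, 101), Pow(10507, Rational(1, 2))), Rational(1, 2)), 97) = Add(97, Pow(Add(Rational(2, 101), Pow(10507, Rational(1, 2))), Rational(1, 2)))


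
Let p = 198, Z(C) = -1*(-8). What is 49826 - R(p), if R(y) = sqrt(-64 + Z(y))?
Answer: 49826 - 2*I*sqrt(14) ≈ 49826.0 - 7.4833*I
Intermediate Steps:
Z(C) = 8
R(y) = 2*I*sqrt(14) (R(y) = sqrt(-64 + 8) = sqrt(-56) = 2*I*sqrt(14))
49826 - R(p) = 49826 - 2*I*sqrt(14)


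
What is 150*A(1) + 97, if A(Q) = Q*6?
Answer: 997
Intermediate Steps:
A(Q) = 6*Q
150*A(1) + 97 = 150*(6*1) + 97 = 150*6 + 97 = 900 + 97 = 997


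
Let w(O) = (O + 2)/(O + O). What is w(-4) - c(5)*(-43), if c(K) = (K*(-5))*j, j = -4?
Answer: 17201/4 ≈ 4300.3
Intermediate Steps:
w(O) = (2 + O)/(2*O) (w(O) = (2 + O)/((2*O)) = (2 + O)*(1/(2*O)) = (2 + O)/(2*O))
c(K) = 20*K (c(K) = (K*(-5))*(-4) = -5*K*(-4) = 20*K)
w(-4) - c(5)*(-43) = (½)*(2 - 4)/(-4) - 20*5*(-43) = (½)*(-¼)*(-2) - 1*100*(-43) = ¼ - 100*(-43) = ¼ + 4300 = 17201/4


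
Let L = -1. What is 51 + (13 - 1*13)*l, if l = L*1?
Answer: 51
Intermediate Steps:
l = -1 (l = -1*1 = -1)
51 + (13 - 1*13)*l = 51 + (13 - 1*13)*(-1) = 51 + (13 - 13)*(-1) = 51 + 0*(-1) = 51 + 0 = 51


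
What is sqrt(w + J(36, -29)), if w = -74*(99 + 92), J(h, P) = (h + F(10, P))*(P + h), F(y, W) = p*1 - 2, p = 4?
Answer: 2*I*sqrt(3467) ≈ 117.76*I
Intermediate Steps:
F(y, W) = 2 (F(y, W) = 4*1 - 2 = 4 - 2 = 2)
J(h, P) = (2 + h)*(P + h) (J(h, P) = (h + 2)*(P + h) = (2 + h)*(P + h))
w = -14134 (w = -74*191 = -14134)
sqrt(w + J(36, -29)) = sqrt(-14134 + (36**2 + 2*(-29) + 2*36 - 29*36)) = sqrt(-14134 + (1296 - 58 + 72 - 1044)) = sqrt(-14134 + 266) = sqrt(-13868) = 2*I*sqrt(3467)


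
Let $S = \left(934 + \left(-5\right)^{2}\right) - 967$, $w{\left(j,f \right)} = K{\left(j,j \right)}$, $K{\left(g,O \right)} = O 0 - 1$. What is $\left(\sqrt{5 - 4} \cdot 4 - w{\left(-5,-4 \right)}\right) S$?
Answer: $-40$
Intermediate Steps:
$K{\left(g,O \right)} = -1$ ($K{\left(g,O \right)} = 0 - 1 = -1$)
$w{\left(j,f \right)} = -1$
$S = -8$ ($S = \left(934 + 25\right) - 967 = 959 - 967 = -8$)
$\left(\sqrt{5 - 4} \cdot 4 - w{\left(-5,-4 \right)}\right) S = \left(\sqrt{5 - 4} \cdot 4 - -1\right) \left(-8\right) = \left(\sqrt{1} \cdot 4 + 1\right) \left(-8\right) = \left(1 \cdot 4 + 1\right) \left(-8\right) = \left(4 + 1\right) \left(-8\right) = 5 \left(-8\right) = -40$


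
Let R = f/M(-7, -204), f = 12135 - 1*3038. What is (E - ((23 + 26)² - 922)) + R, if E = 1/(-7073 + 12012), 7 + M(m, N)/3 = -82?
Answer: -1995306343/1318713 ≈ -1513.1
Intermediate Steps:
M(m, N) = -267 (M(m, N) = -21 + 3*(-82) = -21 - 246 = -267)
E = 1/4939 ≈ 0.00020247
f = 9097 (f = 12135 - 3038 = 9097)
R = -9097/267 (R = 9097/(-267) = 9097*(-1/267) = -9097/267 ≈ -34.071)
(E - ((23 + 26)² - 922)) + R = (1/4939 - ((23 + 26)² - 922)) - 9097/267 = (1/4939 - (49² - 922)) - 9097/267 = (1/4939 - (2401 - 922)) - 9097/267 = (1/4939 - 1*1479) - 9097/267 = (1/4939 - 1479) - 9097/267 = -7304780/4939 - 9097/267 = -1995306343/1318713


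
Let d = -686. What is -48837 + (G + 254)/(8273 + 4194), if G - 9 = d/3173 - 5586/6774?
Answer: -2181095915885829/44660746039 ≈ -48837.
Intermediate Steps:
G = 28512296/3582317 (G = 9 + (-686/3173 - 5586/6774) = 9 + (-686*1/3173 - 5586*1/6774) = 9 + (-686/3173 - 931/1129) = 9 - 3728557/3582317 = 28512296/3582317 ≈ 7.9592)
-48837 + (G + 254)/(8273 + 4194) = -48837 + (28512296/3582317 + 254)/(8273 + 4194) = -48837 + (938420814/3582317)/12467 = -48837 + (938420814/3582317)*(1/12467) = -48837 + 938420814/44660746039 = -2181095915885829/44660746039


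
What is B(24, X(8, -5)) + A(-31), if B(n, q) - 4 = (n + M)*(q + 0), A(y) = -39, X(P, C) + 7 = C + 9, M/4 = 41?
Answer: -599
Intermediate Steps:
M = 164 (M = 4*41 = 164)
X(P, C) = 2 + C (X(P, C) = -7 + (C + 9) = -7 + (9 + C) = 2 + C)
B(n, q) = 4 + q*(164 + n) (B(n, q) = 4 + (n + 164)*(q + 0) = 4 + (164 + n)*q = 4 + q*(164 + n))
B(24, X(8, -5)) + A(-31) = (4 + 164*(2 - 5) + 24*(2 - 5)) - 39 = (4 + 164*(-3) + 24*(-3)) - 39 = (4 - 492 - 72) - 39 = -560 - 39 = -599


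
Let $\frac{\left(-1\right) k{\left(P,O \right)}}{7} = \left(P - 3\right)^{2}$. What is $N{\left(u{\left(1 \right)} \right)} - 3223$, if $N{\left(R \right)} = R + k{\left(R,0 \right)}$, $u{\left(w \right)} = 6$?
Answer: $-3280$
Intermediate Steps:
$k{\left(P,O \right)} = - 7 \left(-3 + P\right)^{2}$ ($k{\left(P,O \right)} = - 7 \left(P - 3\right)^{2} = - 7 \left(-3 + P\right)^{2}$)
$N{\left(R \right)} = R - 7 \left(-3 + R\right)^{2}$
$N{\left(u{\left(1 \right)} \right)} - 3223 = \left(6 - 7 \left(-3 + 6\right)^{2}\right) - 3223 = \left(6 - 7 \cdot 3^{2}\right) - 3223 = \left(6 - 63\right) - 3223 = -57 - 3223 = -3280$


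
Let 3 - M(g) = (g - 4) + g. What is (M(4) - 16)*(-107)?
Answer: 1819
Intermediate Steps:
M(g) = 7 - 2*g (M(g) = 3 - ((g - 4) + g) = 3 - ((-4 + g) + g) = 3 - (-4 + 2*g) = 3 + (4 - 2*g) = 7 - 2*g)
(M(4) - 16)*(-107) = ((7 - 2*4) - 16)*(-107) = ((7 - 8) - 16)*(-107) = (-1 - 16)*(-107) = -17*(-107) = 1819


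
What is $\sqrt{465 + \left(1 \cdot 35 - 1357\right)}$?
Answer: $i \sqrt{857} \approx 29.275 i$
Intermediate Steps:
$\sqrt{465 + \left(1 \cdot 35 - 1357\right)} = \sqrt{465 + \left(35 - 1357\right)} = \sqrt{465 - 1322} = \sqrt{-857} = i \sqrt{857}$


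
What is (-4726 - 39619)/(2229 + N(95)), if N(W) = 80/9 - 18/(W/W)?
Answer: -399105/19979 ≈ -19.976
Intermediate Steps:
N(W) = -82/9 (N(W) = 80*(1/9) - 18/1 = 80/9 - 18*1 = 80/9 - 18 = -82/9)
(-4726 - 39619)/(2229 + N(95)) = (-4726 - 39619)/(2229 - 82/9) = -44345/19979/9 = -44345*9/19979 = -399105/19979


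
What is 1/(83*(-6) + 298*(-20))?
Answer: -1/6458 ≈ -0.00015485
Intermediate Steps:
1/(83*(-6) + 298*(-20)) = 1/(-498 - 5960) = 1/(-6458) = -1/6458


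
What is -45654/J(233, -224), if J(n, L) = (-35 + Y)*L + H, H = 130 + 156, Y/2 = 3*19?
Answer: 22827/8705 ≈ 2.6223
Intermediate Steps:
Y = 114 (Y = 2*(3*19) = 2*57 = 114)
H = 286
J(n, L) = 286 + 79*L (J(n, L) = (-35 + 114)*L + 286 = 79*L + 286 = 286 + 79*L)
-45654/J(233, -224) = -45654/(286 + 79*(-224)) = -45654/(286 - 17696) = -45654/(-17410) = -45654*(-1/17410) = 22827/8705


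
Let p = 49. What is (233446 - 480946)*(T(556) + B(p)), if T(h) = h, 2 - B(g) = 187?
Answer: -91822500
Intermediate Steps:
B(g) = -185 (B(g) = 2 - 1*187 = 2 - 187 = -185)
(233446 - 480946)*(T(556) + B(p)) = (233446 - 480946)*(556 - 185) = -247500*371 = -91822500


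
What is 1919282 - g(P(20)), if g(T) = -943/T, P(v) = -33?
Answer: 63335363/33 ≈ 1.9193e+6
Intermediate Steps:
1919282 - g(P(20)) = 1919282 - (-943)/(-33) = 1919282 - (-943)*(-1)/33 = 1919282 - 1*943/33 = 1919282 - 943/33 = 63335363/33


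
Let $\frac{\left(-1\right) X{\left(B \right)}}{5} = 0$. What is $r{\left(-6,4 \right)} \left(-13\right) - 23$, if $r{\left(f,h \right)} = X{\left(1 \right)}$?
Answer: $-23$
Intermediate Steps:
$X{\left(B \right)} = 0$ ($X{\left(B \right)} = \left(-5\right) 0 = 0$)
$r{\left(f,h \right)} = 0$
$r{\left(-6,4 \right)} \left(-13\right) - 23 = 0 \left(-13\right) - 23 = 0 - 23 = -23$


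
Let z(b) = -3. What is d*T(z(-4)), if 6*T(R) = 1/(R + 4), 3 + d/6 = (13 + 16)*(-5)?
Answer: -148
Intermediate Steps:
d = -888 (d = -18 + 6*((13 + 16)*(-5)) = -18 + 6*(29*(-5)) = -18 + 6*(-145) = -18 - 870 = -888)
T(R) = 1/(6*(4 + R)) (T(R) = 1/(6*(R + 4)) = 1/(6*(4 + R)))
d*T(z(-4)) = -148/(4 - 3) = -148/1 = -148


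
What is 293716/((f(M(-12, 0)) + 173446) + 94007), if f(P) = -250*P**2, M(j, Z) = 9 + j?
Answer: 293716/265203 ≈ 1.1075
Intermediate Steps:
293716/((f(M(-12, 0)) + 173446) + 94007) = 293716/((-250*(9 - 12)**2 + 173446) + 94007) = 293716/((-250*(-3)**2 + 173446) + 94007) = 293716/((-250*9 + 173446) + 94007) = 293716/((-2250 + 173446) + 94007) = 293716/(171196 + 94007) = 293716/265203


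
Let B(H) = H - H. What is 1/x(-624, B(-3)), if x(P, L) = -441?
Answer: -1/441 ≈ -0.0022676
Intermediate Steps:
B(H) = 0
1/x(-624, B(-3)) = 1/(-441) = -1/441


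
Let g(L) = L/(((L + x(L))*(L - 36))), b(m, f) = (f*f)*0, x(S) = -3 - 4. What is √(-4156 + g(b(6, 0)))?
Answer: 2*I*√1039 ≈ 64.467*I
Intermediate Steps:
x(S) = -7
b(m, f) = 0 (b(m, f) = f²*0 = 0)
g(L) = L/((-36 + L)*(-7 + L)) (g(L) = L/(((L - 7)*(L - 36))) = L/(((-7 + L)*(-36 + L))) = L/(((-36 + L)*(-7 + L))) = L*(1/((-36 + L)*(-7 + L))) = L/((-36 + L)*(-7 + L)))
√(-4156 + g(b(6, 0))) = √(-4156 + 0/(252 + 0² - 43*0)) = √(-4156 + 0/(252 + 0 + 0)) = √(-4156 + 0/252) = √(-4156 + 0*(1/252)) = √(-4156 + 0) = √(-4156) = 2*I*√1039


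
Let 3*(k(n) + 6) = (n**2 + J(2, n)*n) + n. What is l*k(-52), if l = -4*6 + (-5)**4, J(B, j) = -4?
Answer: 1708042/3 ≈ 5.6935e+5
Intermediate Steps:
k(n) = -6 - n + n**2/3 (k(n) = -6 + ((n**2 - 4*n) + n)/3 = -6 + (n**2 - 3*n)/3 = -6 + (-n + n**2/3) = -6 - n + n**2/3)
l = 601 (l = -24 + 625 = 601)
l*k(-52) = 601*(-6 - 1*(-52) + (1/3)*(-52)**2) = 601*(-6 + 52 + (1/3)*2704) = 601*(-6 + 52 + 2704/3) = 601*(2842/3) = 1708042/3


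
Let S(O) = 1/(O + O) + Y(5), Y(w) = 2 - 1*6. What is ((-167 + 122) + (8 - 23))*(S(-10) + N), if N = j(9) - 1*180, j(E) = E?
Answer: 10503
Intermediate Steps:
Y(w) = -4 (Y(w) = 2 - 6 = -4)
N = -171 (N = 9 - 1*180 = 9 - 180 = -171)
S(O) = -4 + 1/(2*O) (S(O) = 1/(O + O) - 4 = 1/(2*O) - 4 = -4 + 1/(2*O))
((-167 + 122) + (8 - 23))*(S(-10) + N) = ((-167 + 122) + (8 - 23))*((-4 + (½)/(-10)) - 171) = (-45 - 15)*((-4 + (½)*(-⅒)) - 171) = -60*((-4 - 1/20) - 171) = -60*(-81/20 - 171) = -60*(-3501/20) = 10503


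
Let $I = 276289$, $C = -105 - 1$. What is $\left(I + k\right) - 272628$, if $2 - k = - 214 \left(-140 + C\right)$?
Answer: $-48981$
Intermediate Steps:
$C = -106$ ($C = -105 - 1 = -106$)
$k = -52642$ ($k = 2 - - 214 \left(-140 - 106\right) = 2 - \left(-214\right) \left(-246\right) = 2 - 52644 = -52642$)
$\left(I + k\right) - 272628 = \left(276289 - 52642\right) - 272628 = 223647 - 272628 = -48981$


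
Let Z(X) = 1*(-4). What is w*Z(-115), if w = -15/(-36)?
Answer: -5/3 ≈ -1.6667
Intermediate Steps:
Z(X) = -4
w = 5/12 (w = -15*(-1/36) = 5/12 ≈ 0.41667)
w*Z(-115) = (5/12)*(-4) = -5/3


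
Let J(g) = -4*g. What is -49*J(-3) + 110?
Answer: -478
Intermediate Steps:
-49*J(-3) + 110 = -(-196)*(-3) + 110 = -49*12 + 110 = -588 + 110 = -478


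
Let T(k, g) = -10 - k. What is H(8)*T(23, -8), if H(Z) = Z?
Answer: -264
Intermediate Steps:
H(8)*T(23, -8) = 8*(-10 - 1*23) = 8*(-10 - 23) = 8*(-33) = -264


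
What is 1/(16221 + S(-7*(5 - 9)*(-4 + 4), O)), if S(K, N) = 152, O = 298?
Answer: 1/16373 ≈ 6.1076e-5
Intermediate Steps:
1/(16221 + S(-7*(5 - 9)*(-4 + 4), O)) = 1/(16221 + 152) = 1/16373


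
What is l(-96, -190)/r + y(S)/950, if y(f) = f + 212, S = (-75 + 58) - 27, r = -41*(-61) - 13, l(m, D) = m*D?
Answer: 1109124/147725 ≈ 7.5080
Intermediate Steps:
l(m, D) = D*m
r = 2488 (r = 2501 - 13 = 2488)
S = -44 (S = -17 - 27 = -44)
y(f) = 212 + f
l(-96, -190)/r + y(S)/950 = -190*(-96)/2488 + (212 - 44)/950 = 18240*(1/2488) + 168*(1/950) = 2280/311 + 84/475 = 1109124/147725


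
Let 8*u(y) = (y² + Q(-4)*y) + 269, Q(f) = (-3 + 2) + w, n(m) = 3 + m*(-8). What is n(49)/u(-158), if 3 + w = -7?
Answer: -3112/26971 ≈ -0.11538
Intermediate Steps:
w = -10 (w = -3 - 7 = -10)
n(m) = 3 - 8*m
Q(f) = -11 (Q(f) = (-3 + 2) - 10 = -1 - 10 = -11)
u(y) = 269/8 - 11*y/8 + y²/8 (u(y) = ((y² - 11*y) + 269)/8 = (269 + y² - 11*y)/8 = 269/8 - 11*y/8 + y²/8)
n(49)/u(-158) = (3 - 8*49)/(269/8 - 11/8*(-158) + (⅛)*(-158)²) = (3 - 392)/(269/8 + 869/4 + (⅛)*24964) = -389/(269/8 + 869/4 + 6241/2) = -389/26971/8 = -389*8/26971 = -3112/26971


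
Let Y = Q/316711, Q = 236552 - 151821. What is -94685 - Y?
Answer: -29987865766/316711 ≈ -94685.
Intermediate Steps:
Q = 84731
Y = 84731/316711 ≈ 0.26753
-94685 - Y = -94685 - 1*84731/316711 = -94685 - 84731/316711 = -29987865766/316711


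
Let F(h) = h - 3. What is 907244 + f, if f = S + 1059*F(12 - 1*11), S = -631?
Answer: 904495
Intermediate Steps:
F(h) = -3 + h
f = -2749 (f = -631 + 1059*(-3 + (12 - 1*11)) = -631 + 1059*(-3 + (12 - 11)) = -631 + 1059*(-3 + 1) = -631 + 1059*(-2) = -631 - 2118 = -2749)
907244 + f = 907244 - 2749 = 904495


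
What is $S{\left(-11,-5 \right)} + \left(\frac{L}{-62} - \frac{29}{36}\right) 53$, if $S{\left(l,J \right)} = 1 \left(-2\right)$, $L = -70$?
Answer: $\frac{16901}{1116} \approx 15.144$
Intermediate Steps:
$S{\left(l,J \right)} = -2$
$S{\left(-11,-5 \right)} + \left(\frac{L}{-62} - \frac{29}{36}\right) 53 = -2 + \left(- \frac{70}{-62} - \frac{29}{36}\right) 53 = -2 + \left(\left(-70\right) \left(- \frac{1}{62}\right) - \frac{29}{36}\right) 53 = -2 + \left(\frac{35}{31} - \frac{29}{36}\right) 53 = -2 + \frac{361}{1116} \cdot 53 = -2 + \frac{19133}{1116} = \frac{16901}{1116}$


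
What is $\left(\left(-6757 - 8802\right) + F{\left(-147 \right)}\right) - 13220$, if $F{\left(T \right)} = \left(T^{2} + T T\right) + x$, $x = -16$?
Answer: $14423$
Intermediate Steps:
$F{\left(T \right)} = -16 + 2 T^{2}$ ($F{\left(T \right)} = \left(T^{2} + T T\right) - 16 = \left(T^{2} + T^{2}\right) - 16 = 2 T^{2} - 16 = -16 + 2 T^{2}$)
$\left(\left(-6757 - 8802\right) + F{\left(-147 \right)}\right) - 13220 = \left(\left(-6757 - 8802\right) - \left(16 - 2 \left(-147\right)^{2}\right)\right) - 13220 = \left(\left(-6757 - 8802\right) + \left(-16 + 2 \cdot 21609\right)\right) - 13220 = \left(-15559 + \left(-16 + 43218\right)\right) - 13220 = \left(-15559 + 43202\right) - 13220 = 27643 - 13220 = 14423$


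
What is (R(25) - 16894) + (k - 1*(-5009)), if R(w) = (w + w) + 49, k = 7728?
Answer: -4058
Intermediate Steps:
R(w) = 49 + 2*w (R(w) = 2*w + 49 = 49 + 2*w)
(R(25) - 16894) + (k - 1*(-5009)) = ((49 + 2*25) - 16894) + (7728 - 1*(-5009)) = ((49 + 50) - 16894) + (7728 + 5009) = (99 - 16894) + 12737 = -16795 + 12737 = -4058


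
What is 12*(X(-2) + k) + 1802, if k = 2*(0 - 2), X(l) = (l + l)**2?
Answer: 1946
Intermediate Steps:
X(l) = 4*l**2 (X(l) = (2*l)**2 = 4*l**2)
k = -4 (k = 2*(-2) = -4)
12*(X(-2) + k) + 1802 = 12*(4*(-2)**2 - 4) + 1802 = 12*(4*4 - 4) + 1802 = 12*(16 - 4) + 1802 = 12*12 + 1802 = 144 + 1802 = 1946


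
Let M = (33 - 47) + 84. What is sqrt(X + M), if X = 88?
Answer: sqrt(158) ≈ 12.570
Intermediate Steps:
M = 70 (M = -14 + 84 = 70)
sqrt(X + M) = sqrt(88 + 70) = sqrt(158)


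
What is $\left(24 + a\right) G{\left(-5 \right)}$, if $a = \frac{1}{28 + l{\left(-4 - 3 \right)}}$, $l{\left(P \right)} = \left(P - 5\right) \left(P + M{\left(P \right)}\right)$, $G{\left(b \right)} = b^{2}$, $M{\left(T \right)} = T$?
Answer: $\frac{117625}{196} \approx 600.13$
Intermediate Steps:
$l{\left(P \right)} = 2 P \left(-5 + P\right)$ ($l{\left(P \right)} = \left(P - 5\right) \left(P + P\right) = \left(-5 + P\right) 2 P = 2 P \left(-5 + P\right)$)
$a = \frac{1}{196}$ ($a = \frac{1}{28 + 2 \left(-4 - 3\right) \left(-5 - 7\right)} = \frac{1}{28 + 2 \left(-7\right) \left(-5 - 7\right)} = \frac{1}{28 + 2 \left(-7\right) \left(-12\right)} = \frac{1}{28 + 168} = \frac{1}{196} \approx 0.005102$)
$\left(24 + a\right) G{\left(-5 \right)} = \left(24 + \frac{1}{196}\right) \left(-5\right)^{2} = \frac{4705}{196} \cdot 25 = \frac{117625}{196}$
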